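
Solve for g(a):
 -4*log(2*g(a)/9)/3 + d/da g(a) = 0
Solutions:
 -3*Integral(1/(log(_y) - 2*log(3) + log(2)), (_y, g(a)))/4 = C1 - a


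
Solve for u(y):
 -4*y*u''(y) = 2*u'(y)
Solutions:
 u(y) = C1 + C2*sqrt(y)


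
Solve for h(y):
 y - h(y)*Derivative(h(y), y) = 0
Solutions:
 h(y) = -sqrt(C1 + y^2)
 h(y) = sqrt(C1 + y^2)


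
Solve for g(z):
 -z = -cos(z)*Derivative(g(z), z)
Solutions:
 g(z) = C1 + Integral(z/cos(z), z)


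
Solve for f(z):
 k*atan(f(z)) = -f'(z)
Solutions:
 Integral(1/atan(_y), (_y, f(z))) = C1 - k*z


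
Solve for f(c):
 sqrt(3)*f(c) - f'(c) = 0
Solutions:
 f(c) = C1*exp(sqrt(3)*c)


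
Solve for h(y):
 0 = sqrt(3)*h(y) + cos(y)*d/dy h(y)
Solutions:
 h(y) = C1*(sin(y) - 1)^(sqrt(3)/2)/(sin(y) + 1)^(sqrt(3)/2)


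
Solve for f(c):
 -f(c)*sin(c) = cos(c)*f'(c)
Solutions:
 f(c) = C1*cos(c)


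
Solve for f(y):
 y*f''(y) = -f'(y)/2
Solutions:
 f(y) = C1 + C2*sqrt(y)


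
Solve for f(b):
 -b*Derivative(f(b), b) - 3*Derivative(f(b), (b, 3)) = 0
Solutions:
 f(b) = C1 + Integral(C2*airyai(-3^(2/3)*b/3) + C3*airybi(-3^(2/3)*b/3), b)


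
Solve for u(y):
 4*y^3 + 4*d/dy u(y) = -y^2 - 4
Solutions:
 u(y) = C1 - y^4/4 - y^3/12 - y


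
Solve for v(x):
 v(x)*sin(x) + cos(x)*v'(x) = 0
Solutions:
 v(x) = C1*cos(x)


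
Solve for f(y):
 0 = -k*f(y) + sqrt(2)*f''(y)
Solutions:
 f(y) = C1*exp(-2^(3/4)*sqrt(k)*y/2) + C2*exp(2^(3/4)*sqrt(k)*y/2)


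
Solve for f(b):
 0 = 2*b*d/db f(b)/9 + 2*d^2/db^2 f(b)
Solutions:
 f(b) = C1 + C2*erf(sqrt(2)*b/6)


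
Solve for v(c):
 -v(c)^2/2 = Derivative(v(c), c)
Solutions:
 v(c) = 2/(C1 + c)


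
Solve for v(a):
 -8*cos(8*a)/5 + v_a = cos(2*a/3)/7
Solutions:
 v(a) = C1 + 3*sin(2*a/3)/14 + sin(8*a)/5


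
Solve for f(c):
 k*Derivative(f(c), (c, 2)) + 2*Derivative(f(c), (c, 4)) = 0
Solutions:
 f(c) = C1 + C2*c + C3*exp(-sqrt(2)*c*sqrt(-k)/2) + C4*exp(sqrt(2)*c*sqrt(-k)/2)


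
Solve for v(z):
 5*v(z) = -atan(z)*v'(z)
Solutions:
 v(z) = C1*exp(-5*Integral(1/atan(z), z))


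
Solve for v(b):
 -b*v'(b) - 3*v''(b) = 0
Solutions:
 v(b) = C1 + C2*erf(sqrt(6)*b/6)


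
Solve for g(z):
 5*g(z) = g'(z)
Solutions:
 g(z) = C1*exp(5*z)


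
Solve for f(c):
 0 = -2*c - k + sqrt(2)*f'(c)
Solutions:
 f(c) = C1 + sqrt(2)*c^2/2 + sqrt(2)*c*k/2


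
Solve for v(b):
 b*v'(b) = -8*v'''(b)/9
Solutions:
 v(b) = C1 + Integral(C2*airyai(-3^(2/3)*b/2) + C3*airybi(-3^(2/3)*b/2), b)


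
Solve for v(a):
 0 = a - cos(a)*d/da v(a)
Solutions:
 v(a) = C1 + Integral(a/cos(a), a)


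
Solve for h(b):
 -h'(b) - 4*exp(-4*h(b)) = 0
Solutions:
 h(b) = log(-I*(C1 - 16*b)^(1/4))
 h(b) = log(I*(C1 - 16*b)^(1/4))
 h(b) = log(-(C1 - 16*b)^(1/4))
 h(b) = log(C1 - 16*b)/4


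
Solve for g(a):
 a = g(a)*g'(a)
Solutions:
 g(a) = -sqrt(C1 + a^2)
 g(a) = sqrt(C1 + a^2)


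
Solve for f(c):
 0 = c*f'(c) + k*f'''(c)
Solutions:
 f(c) = C1 + Integral(C2*airyai(c*(-1/k)^(1/3)) + C3*airybi(c*(-1/k)^(1/3)), c)


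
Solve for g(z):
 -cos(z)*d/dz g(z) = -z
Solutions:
 g(z) = C1 + Integral(z/cos(z), z)


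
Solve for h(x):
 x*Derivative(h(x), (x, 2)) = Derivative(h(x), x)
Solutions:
 h(x) = C1 + C2*x^2


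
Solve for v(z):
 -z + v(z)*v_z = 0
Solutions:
 v(z) = -sqrt(C1 + z^2)
 v(z) = sqrt(C1 + z^2)


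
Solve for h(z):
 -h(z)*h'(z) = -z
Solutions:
 h(z) = -sqrt(C1 + z^2)
 h(z) = sqrt(C1 + z^2)


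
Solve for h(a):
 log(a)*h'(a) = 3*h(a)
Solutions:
 h(a) = C1*exp(3*li(a))


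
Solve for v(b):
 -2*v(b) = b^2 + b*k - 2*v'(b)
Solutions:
 v(b) = C1*exp(b) - b^2/2 - b*k/2 - b - k/2 - 1


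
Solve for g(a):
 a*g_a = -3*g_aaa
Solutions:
 g(a) = C1 + Integral(C2*airyai(-3^(2/3)*a/3) + C3*airybi(-3^(2/3)*a/3), a)


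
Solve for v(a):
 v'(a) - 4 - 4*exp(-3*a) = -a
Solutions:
 v(a) = C1 - a^2/2 + 4*a - 4*exp(-3*a)/3


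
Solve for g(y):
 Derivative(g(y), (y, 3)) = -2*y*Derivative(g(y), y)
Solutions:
 g(y) = C1 + Integral(C2*airyai(-2^(1/3)*y) + C3*airybi(-2^(1/3)*y), y)


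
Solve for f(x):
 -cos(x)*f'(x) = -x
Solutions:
 f(x) = C1 + Integral(x/cos(x), x)


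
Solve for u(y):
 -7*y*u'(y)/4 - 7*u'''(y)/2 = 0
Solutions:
 u(y) = C1 + Integral(C2*airyai(-2^(2/3)*y/2) + C3*airybi(-2^(2/3)*y/2), y)


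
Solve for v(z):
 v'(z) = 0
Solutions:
 v(z) = C1


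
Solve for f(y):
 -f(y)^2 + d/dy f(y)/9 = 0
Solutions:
 f(y) = -1/(C1 + 9*y)


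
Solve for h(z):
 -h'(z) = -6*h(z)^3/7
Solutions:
 h(z) = -sqrt(14)*sqrt(-1/(C1 + 6*z))/2
 h(z) = sqrt(14)*sqrt(-1/(C1 + 6*z))/2


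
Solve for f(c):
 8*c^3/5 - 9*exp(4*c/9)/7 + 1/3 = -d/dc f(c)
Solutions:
 f(c) = C1 - 2*c^4/5 - c/3 + 81*exp(4*c/9)/28


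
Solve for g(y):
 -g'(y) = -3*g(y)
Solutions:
 g(y) = C1*exp(3*y)


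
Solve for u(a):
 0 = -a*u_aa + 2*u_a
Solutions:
 u(a) = C1 + C2*a^3


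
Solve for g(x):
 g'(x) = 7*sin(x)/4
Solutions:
 g(x) = C1 - 7*cos(x)/4


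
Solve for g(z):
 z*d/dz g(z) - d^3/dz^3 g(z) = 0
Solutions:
 g(z) = C1 + Integral(C2*airyai(z) + C3*airybi(z), z)


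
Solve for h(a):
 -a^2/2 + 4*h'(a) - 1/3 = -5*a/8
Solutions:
 h(a) = C1 + a^3/24 - 5*a^2/64 + a/12


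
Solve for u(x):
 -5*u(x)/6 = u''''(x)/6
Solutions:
 u(x) = (C1*sin(sqrt(2)*5^(1/4)*x/2) + C2*cos(sqrt(2)*5^(1/4)*x/2))*exp(-sqrt(2)*5^(1/4)*x/2) + (C3*sin(sqrt(2)*5^(1/4)*x/2) + C4*cos(sqrt(2)*5^(1/4)*x/2))*exp(sqrt(2)*5^(1/4)*x/2)


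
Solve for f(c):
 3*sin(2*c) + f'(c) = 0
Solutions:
 f(c) = C1 + 3*cos(2*c)/2


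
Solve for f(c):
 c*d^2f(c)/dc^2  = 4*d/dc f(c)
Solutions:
 f(c) = C1 + C2*c^5


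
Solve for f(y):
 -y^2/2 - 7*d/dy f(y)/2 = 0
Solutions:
 f(y) = C1 - y^3/21


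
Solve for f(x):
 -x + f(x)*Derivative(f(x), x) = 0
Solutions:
 f(x) = -sqrt(C1 + x^2)
 f(x) = sqrt(C1 + x^2)


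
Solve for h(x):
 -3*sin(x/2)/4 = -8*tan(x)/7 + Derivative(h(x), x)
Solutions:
 h(x) = C1 - 8*log(cos(x))/7 + 3*cos(x/2)/2


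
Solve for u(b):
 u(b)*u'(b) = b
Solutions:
 u(b) = -sqrt(C1 + b^2)
 u(b) = sqrt(C1 + b^2)


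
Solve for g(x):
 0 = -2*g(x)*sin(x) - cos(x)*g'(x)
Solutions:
 g(x) = C1*cos(x)^2


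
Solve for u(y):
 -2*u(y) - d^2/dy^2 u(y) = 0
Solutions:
 u(y) = C1*sin(sqrt(2)*y) + C2*cos(sqrt(2)*y)


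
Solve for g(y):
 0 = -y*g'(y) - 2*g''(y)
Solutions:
 g(y) = C1 + C2*erf(y/2)


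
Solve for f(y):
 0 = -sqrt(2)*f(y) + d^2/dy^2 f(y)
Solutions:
 f(y) = C1*exp(-2^(1/4)*y) + C2*exp(2^(1/4)*y)


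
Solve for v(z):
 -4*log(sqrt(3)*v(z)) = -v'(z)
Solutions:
 -Integral(1/(2*log(_y) + log(3)), (_y, v(z)))/2 = C1 - z


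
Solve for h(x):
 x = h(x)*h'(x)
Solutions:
 h(x) = -sqrt(C1 + x^2)
 h(x) = sqrt(C1 + x^2)


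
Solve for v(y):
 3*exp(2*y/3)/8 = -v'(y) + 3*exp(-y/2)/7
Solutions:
 v(y) = C1 - 9*exp(2*y/3)/16 - 6*exp(-y/2)/7


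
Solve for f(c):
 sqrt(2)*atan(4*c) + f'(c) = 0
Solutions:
 f(c) = C1 - sqrt(2)*(c*atan(4*c) - log(16*c^2 + 1)/8)


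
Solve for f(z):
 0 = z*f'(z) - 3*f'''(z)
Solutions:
 f(z) = C1 + Integral(C2*airyai(3^(2/3)*z/3) + C3*airybi(3^(2/3)*z/3), z)


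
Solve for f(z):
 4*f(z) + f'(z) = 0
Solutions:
 f(z) = C1*exp(-4*z)


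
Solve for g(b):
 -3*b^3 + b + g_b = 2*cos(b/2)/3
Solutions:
 g(b) = C1 + 3*b^4/4 - b^2/2 + 4*sin(b/2)/3


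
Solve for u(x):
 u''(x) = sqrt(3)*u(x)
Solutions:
 u(x) = C1*exp(-3^(1/4)*x) + C2*exp(3^(1/4)*x)


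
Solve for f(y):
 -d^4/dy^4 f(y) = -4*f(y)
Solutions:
 f(y) = C1*exp(-sqrt(2)*y) + C2*exp(sqrt(2)*y) + C3*sin(sqrt(2)*y) + C4*cos(sqrt(2)*y)


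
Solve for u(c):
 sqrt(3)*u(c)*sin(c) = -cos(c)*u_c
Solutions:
 u(c) = C1*cos(c)^(sqrt(3))


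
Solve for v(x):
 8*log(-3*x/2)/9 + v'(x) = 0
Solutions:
 v(x) = C1 - 8*x*log(-x)/9 + 8*x*(-log(3) + log(2) + 1)/9


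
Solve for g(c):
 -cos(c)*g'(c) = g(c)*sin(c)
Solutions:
 g(c) = C1*cos(c)


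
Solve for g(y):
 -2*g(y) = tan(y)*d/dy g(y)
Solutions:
 g(y) = C1/sin(y)^2


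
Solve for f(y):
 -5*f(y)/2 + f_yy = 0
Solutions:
 f(y) = C1*exp(-sqrt(10)*y/2) + C2*exp(sqrt(10)*y/2)


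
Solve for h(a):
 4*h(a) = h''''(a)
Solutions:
 h(a) = C1*exp(-sqrt(2)*a) + C2*exp(sqrt(2)*a) + C3*sin(sqrt(2)*a) + C4*cos(sqrt(2)*a)


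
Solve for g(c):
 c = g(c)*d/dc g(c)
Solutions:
 g(c) = -sqrt(C1 + c^2)
 g(c) = sqrt(C1 + c^2)


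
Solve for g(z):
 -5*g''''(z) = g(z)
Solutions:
 g(z) = (C1*sin(sqrt(2)*5^(3/4)*z/10) + C2*cos(sqrt(2)*5^(3/4)*z/10))*exp(-sqrt(2)*5^(3/4)*z/10) + (C3*sin(sqrt(2)*5^(3/4)*z/10) + C4*cos(sqrt(2)*5^(3/4)*z/10))*exp(sqrt(2)*5^(3/4)*z/10)


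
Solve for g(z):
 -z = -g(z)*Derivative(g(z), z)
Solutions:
 g(z) = -sqrt(C1 + z^2)
 g(z) = sqrt(C1 + z^2)


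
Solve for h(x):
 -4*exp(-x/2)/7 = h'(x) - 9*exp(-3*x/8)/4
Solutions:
 h(x) = C1 + 8*exp(-x/2)/7 - 6*exp(-3*x/8)


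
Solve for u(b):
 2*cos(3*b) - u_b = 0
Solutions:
 u(b) = C1 + 2*sin(3*b)/3


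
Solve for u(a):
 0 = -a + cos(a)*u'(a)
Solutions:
 u(a) = C1 + Integral(a/cos(a), a)


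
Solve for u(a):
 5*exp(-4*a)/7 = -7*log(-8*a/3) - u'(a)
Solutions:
 u(a) = C1 - 7*a*log(-a) + 7*a*(-3*log(2) + 1 + log(3)) + 5*exp(-4*a)/28


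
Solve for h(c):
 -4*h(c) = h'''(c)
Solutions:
 h(c) = C3*exp(-2^(2/3)*c) + (C1*sin(2^(2/3)*sqrt(3)*c/2) + C2*cos(2^(2/3)*sqrt(3)*c/2))*exp(2^(2/3)*c/2)


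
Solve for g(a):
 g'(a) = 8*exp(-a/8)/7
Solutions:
 g(a) = C1 - 64*exp(-a/8)/7


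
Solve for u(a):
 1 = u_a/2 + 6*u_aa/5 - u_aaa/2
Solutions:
 u(a) = C1 + C2*exp(a*(6 - sqrt(61))/5) + C3*exp(a*(6 + sqrt(61))/5) + 2*a


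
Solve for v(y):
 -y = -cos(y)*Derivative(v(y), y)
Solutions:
 v(y) = C1 + Integral(y/cos(y), y)


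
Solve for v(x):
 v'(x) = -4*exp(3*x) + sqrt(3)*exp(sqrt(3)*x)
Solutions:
 v(x) = C1 - 4*exp(3*x)/3 + exp(sqrt(3)*x)


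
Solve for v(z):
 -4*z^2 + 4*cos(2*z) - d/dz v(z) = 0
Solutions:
 v(z) = C1 - 4*z^3/3 + 2*sin(2*z)


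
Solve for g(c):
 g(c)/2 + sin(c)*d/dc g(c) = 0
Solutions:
 g(c) = C1*(cos(c) + 1)^(1/4)/(cos(c) - 1)^(1/4)


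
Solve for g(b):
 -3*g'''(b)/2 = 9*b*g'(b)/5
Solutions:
 g(b) = C1 + Integral(C2*airyai(-5^(2/3)*6^(1/3)*b/5) + C3*airybi(-5^(2/3)*6^(1/3)*b/5), b)


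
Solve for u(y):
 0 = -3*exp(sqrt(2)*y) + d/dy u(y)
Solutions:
 u(y) = C1 + 3*sqrt(2)*exp(sqrt(2)*y)/2


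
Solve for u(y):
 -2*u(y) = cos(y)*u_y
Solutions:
 u(y) = C1*(sin(y) - 1)/(sin(y) + 1)


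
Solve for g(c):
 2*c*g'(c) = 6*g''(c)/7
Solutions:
 g(c) = C1 + C2*erfi(sqrt(42)*c/6)


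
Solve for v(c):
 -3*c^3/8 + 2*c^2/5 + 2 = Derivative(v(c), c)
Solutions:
 v(c) = C1 - 3*c^4/32 + 2*c^3/15 + 2*c


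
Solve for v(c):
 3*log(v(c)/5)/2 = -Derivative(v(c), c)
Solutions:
 -2*Integral(1/(-log(_y) + log(5)), (_y, v(c)))/3 = C1 - c


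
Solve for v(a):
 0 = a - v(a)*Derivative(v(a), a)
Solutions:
 v(a) = -sqrt(C1 + a^2)
 v(a) = sqrt(C1 + a^2)


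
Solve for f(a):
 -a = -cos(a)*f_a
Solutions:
 f(a) = C1 + Integral(a/cos(a), a)


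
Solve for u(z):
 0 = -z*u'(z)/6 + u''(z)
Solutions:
 u(z) = C1 + C2*erfi(sqrt(3)*z/6)


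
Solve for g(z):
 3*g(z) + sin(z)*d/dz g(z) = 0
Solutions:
 g(z) = C1*(cos(z) + 1)^(3/2)/(cos(z) - 1)^(3/2)


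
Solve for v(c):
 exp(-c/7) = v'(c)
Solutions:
 v(c) = C1 - 7*exp(-c/7)


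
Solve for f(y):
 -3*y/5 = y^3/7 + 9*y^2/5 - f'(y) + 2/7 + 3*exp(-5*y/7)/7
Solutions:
 f(y) = C1 + y^4/28 + 3*y^3/5 + 3*y^2/10 + 2*y/7 - 3*exp(-5*y/7)/5


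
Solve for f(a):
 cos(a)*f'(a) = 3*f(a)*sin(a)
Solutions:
 f(a) = C1/cos(a)^3


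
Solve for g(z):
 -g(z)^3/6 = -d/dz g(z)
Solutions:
 g(z) = -sqrt(3)*sqrt(-1/(C1 + z))
 g(z) = sqrt(3)*sqrt(-1/(C1 + z))


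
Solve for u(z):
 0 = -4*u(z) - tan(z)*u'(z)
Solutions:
 u(z) = C1/sin(z)^4


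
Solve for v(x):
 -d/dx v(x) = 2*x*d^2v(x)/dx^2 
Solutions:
 v(x) = C1 + C2*sqrt(x)


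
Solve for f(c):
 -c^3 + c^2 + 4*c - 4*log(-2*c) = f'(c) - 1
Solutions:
 f(c) = C1 - c^4/4 + c^3/3 + 2*c^2 - 4*c*log(-c) + c*(5 - 4*log(2))


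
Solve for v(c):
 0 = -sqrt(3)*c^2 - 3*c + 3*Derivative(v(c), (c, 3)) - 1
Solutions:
 v(c) = C1 + C2*c + C3*c^2 + sqrt(3)*c^5/180 + c^4/24 + c^3/18


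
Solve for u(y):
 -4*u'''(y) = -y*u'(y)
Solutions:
 u(y) = C1 + Integral(C2*airyai(2^(1/3)*y/2) + C3*airybi(2^(1/3)*y/2), y)


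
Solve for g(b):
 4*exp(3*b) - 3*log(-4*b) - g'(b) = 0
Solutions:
 g(b) = C1 - 3*b*log(-b) + 3*b*(1 - 2*log(2)) + 4*exp(3*b)/3


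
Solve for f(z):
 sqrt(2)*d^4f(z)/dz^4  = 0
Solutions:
 f(z) = C1 + C2*z + C3*z^2 + C4*z^3


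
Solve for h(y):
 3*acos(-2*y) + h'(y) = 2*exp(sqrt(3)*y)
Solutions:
 h(y) = C1 - 3*y*acos(-2*y) - 3*sqrt(1 - 4*y^2)/2 + 2*sqrt(3)*exp(sqrt(3)*y)/3


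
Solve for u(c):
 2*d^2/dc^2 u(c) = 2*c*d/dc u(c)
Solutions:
 u(c) = C1 + C2*erfi(sqrt(2)*c/2)


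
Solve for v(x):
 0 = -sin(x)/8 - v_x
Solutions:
 v(x) = C1 + cos(x)/8


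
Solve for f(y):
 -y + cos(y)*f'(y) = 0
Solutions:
 f(y) = C1 + Integral(y/cos(y), y)


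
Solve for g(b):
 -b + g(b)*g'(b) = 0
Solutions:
 g(b) = -sqrt(C1 + b^2)
 g(b) = sqrt(C1 + b^2)


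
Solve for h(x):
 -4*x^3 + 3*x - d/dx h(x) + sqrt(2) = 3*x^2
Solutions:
 h(x) = C1 - x^4 - x^3 + 3*x^2/2 + sqrt(2)*x


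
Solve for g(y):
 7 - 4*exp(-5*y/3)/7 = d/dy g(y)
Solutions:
 g(y) = C1 + 7*y + 12*exp(-5*y/3)/35


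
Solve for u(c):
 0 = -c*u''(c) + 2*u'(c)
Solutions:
 u(c) = C1 + C2*c^3


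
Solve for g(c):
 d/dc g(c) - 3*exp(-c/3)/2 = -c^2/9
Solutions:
 g(c) = C1 - c^3/27 - 9*exp(-c/3)/2


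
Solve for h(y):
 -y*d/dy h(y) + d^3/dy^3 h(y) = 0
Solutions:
 h(y) = C1 + Integral(C2*airyai(y) + C3*airybi(y), y)


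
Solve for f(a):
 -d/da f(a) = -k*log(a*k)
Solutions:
 f(a) = C1 + a*k*log(a*k) - a*k


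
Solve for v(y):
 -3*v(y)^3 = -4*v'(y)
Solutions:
 v(y) = -sqrt(2)*sqrt(-1/(C1 + 3*y))
 v(y) = sqrt(2)*sqrt(-1/(C1 + 3*y))


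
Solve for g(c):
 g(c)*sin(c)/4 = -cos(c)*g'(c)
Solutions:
 g(c) = C1*cos(c)^(1/4)


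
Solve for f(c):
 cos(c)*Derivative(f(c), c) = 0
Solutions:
 f(c) = C1


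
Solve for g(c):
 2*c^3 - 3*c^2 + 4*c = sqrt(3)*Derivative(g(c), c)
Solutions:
 g(c) = C1 + sqrt(3)*c^4/6 - sqrt(3)*c^3/3 + 2*sqrt(3)*c^2/3


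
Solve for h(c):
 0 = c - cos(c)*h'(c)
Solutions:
 h(c) = C1 + Integral(c/cos(c), c)


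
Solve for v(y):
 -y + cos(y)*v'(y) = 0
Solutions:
 v(y) = C1 + Integral(y/cos(y), y)


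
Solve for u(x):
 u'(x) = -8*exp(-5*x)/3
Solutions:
 u(x) = C1 + 8*exp(-5*x)/15


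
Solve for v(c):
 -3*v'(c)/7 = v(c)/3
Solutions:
 v(c) = C1*exp(-7*c/9)


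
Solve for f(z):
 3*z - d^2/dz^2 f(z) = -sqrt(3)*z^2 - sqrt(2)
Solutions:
 f(z) = C1 + C2*z + sqrt(3)*z^4/12 + z^3/2 + sqrt(2)*z^2/2


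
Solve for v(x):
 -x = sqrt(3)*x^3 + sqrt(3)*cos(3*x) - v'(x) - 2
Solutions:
 v(x) = C1 + sqrt(3)*x^4/4 + x^2/2 - 2*x + sqrt(3)*sin(3*x)/3


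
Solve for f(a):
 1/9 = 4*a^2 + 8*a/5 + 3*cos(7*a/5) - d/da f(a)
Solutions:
 f(a) = C1 + 4*a^3/3 + 4*a^2/5 - a/9 + 15*sin(7*a/5)/7


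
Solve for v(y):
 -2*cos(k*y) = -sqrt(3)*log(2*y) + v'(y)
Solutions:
 v(y) = C1 + sqrt(3)*y*(log(y) - 1) + sqrt(3)*y*log(2) - 2*Piecewise((sin(k*y)/k, Ne(k, 0)), (y, True))


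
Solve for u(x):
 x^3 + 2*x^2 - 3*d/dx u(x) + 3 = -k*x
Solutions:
 u(x) = C1 + k*x^2/6 + x^4/12 + 2*x^3/9 + x


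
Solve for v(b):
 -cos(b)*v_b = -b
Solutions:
 v(b) = C1 + Integral(b/cos(b), b)


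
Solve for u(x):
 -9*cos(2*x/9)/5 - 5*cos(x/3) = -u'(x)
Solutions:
 u(x) = C1 + 81*sin(2*x/9)/10 + 15*sin(x/3)


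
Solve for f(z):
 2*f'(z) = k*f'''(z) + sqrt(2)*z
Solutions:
 f(z) = C1 + C2*exp(-sqrt(2)*z*sqrt(1/k)) + C3*exp(sqrt(2)*z*sqrt(1/k)) + sqrt(2)*z^2/4


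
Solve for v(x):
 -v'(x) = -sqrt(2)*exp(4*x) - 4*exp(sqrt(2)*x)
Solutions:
 v(x) = C1 + sqrt(2)*exp(4*x)/4 + 2*sqrt(2)*exp(sqrt(2)*x)


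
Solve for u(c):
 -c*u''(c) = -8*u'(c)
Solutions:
 u(c) = C1 + C2*c^9


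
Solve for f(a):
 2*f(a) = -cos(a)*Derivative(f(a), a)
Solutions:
 f(a) = C1*(sin(a) - 1)/(sin(a) + 1)


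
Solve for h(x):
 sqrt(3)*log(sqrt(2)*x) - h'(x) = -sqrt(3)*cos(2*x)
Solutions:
 h(x) = C1 + sqrt(3)*x*(log(x) - 1) + sqrt(3)*x*log(2)/2 + sqrt(3)*sin(2*x)/2


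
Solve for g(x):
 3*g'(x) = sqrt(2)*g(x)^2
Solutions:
 g(x) = -3/(C1 + sqrt(2)*x)


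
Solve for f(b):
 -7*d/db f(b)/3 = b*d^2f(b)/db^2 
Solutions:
 f(b) = C1 + C2/b^(4/3)


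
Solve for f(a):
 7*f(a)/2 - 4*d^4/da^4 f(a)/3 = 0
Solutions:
 f(a) = C1*exp(-42^(1/4)*a/2) + C2*exp(42^(1/4)*a/2) + C3*sin(42^(1/4)*a/2) + C4*cos(42^(1/4)*a/2)


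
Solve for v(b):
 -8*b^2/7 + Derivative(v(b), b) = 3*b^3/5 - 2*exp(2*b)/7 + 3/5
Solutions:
 v(b) = C1 + 3*b^4/20 + 8*b^3/21 + 3*b/5 - exp(2*b)/7


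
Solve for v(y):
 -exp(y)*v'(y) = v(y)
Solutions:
 v(y) = C1*exp(exp(-y))


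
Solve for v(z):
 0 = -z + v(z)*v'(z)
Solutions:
 v(z) = -sqrt(C1 + z^2)
 v(z) = sqrt(C1 + z^2)


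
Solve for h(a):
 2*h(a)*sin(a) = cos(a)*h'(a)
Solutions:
 h(a) = C1/cos(a)^2


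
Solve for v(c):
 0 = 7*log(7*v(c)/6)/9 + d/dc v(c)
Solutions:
 -9*Integral(1/(-log(_y) - log(7) + log(6)), (_y, v(c)))/7 = C1 - c


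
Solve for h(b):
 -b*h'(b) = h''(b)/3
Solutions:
 h(b) = C1 + C2*erf(sqrt(6)*b/2)


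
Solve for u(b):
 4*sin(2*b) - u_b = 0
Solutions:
 u(b) = C1 - 2*cos(2*b)


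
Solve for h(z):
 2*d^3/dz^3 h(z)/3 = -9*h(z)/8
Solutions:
 h(z) = C3*exp(-3*2^(2/3)*z/4) + (C1*sin(3*2^(2/3)*sqrt(3)*z/8) + C2*cos(3*2^(2/3)*sqrt(3)*z/8))*exp(3*2^(2/3)*z/8)


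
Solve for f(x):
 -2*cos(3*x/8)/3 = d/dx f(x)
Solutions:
 f(x) = C1 - 16*sin(3*x/8)/9


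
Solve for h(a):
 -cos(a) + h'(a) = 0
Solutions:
 h(a) = C1 + sin(a)


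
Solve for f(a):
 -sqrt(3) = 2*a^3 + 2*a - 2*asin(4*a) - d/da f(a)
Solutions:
 f(a) = C1 + a^4/2 + a^2 - 2*a*asin(4*a) + sqrt(3)*a - sqrt(1 - 16*a^2)/2


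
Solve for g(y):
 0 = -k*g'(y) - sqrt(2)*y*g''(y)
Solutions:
 g(y) = C1 + y^(-sqrt(2)*re(k)/2 + 1)*(C2*sin(sqrt(2)*log(y)*Abs(im(k))/2) + C3*cos(sqrt(2)*log(y)*im(k)/2))


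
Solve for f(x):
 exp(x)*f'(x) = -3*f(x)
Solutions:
 f(x) = C1*exp(3*exp(-x))


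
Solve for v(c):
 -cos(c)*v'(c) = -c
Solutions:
 v(c) = C1 + Integral(c/cos(c), c)


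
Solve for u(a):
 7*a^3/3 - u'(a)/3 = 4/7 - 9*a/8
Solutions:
 u(a) = C1 + 7*a^4/4 + 27*a^2/16 - 12*a/7


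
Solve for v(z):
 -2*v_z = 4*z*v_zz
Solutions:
 v(z) = C1 + C2*sqrt(z)


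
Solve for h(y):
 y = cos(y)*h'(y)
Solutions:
 h(y) = C1 + Integral(y/cos(y), y)


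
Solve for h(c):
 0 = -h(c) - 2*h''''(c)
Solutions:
 h(c) = (C1*sin(2^(1/4)*c/2) + C2*cos(2^(1/4)*c/2))*exp(-2^(1/4)*c/2) + (C3*sin(2^(1/4)*c/2) + C4*cos(2^(1/4)*c/2))*exp(2^(1/4)*c/2)


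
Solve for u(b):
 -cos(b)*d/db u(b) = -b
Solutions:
 u(b) = C1 + Integral(b/cos(b), b)


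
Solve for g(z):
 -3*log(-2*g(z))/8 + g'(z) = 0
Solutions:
 -8*Integral(1/(log(-_y) + log(2)), (_y, g(z)))/3 = C1 - z


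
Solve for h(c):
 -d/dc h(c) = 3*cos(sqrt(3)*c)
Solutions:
 h(c) = C1 - sqrt(3)*sin(sqrt(3)*c)


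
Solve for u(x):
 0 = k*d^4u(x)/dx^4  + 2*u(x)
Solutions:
 u(x) = C1*exp(-2^(1/4)*x*(-1/k)^(1/4)) + C2*exp(2^(1/4)*x*(-1/k)^(1/4)) + C3*exp(-2^(1/4)*I*x*(-1/k)^(1/4)) + C4*exp(2^(1/4)*I*x*(-1/k)^(1/4))


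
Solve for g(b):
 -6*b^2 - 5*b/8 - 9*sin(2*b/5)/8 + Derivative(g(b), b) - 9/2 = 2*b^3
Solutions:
 g(b) = C1 + b^4/2 + 2*b^3 + 5*b^2/16 + 9*b/2 - 45*cos(2*b/5)/16


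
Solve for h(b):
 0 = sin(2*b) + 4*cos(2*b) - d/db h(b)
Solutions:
 h(b) = C1 + 2*sin(2*b) - cos(2*b)/2


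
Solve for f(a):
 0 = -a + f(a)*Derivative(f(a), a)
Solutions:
 f(a) = -sqrt(C1 + a^2)
 f(a) = sqrt(C1 + a^2)


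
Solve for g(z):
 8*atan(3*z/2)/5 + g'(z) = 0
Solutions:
 g(z) = C1 - 8*z*atan(3*z/2)/5 + 8*log(9*z^2 + 4)/15


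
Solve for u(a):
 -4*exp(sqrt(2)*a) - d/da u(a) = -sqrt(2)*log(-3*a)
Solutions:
 u(a) = C1 + sqrt(2)*a*log(-a) + sqrt(2)*a*(-1 + log(3)) - 2*sqrt(2)*exp(sqrt(2)*a)


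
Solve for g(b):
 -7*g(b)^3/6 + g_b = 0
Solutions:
 g(b) = -sqrt(3)*sqrt(-1/(C1 + 7*b))
 g(b) = sqrt(3)*sqrt(-1/(C1 + 7*b))


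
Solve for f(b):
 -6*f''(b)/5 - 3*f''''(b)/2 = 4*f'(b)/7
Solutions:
 f(b) = C1 + C2*exp(b*(-14*3150^(1/3)/(75 + sqrt(8565))^(1/3) + 2940^(1/3)*(75 + sqrt(8565))^(1/3))/210)*sin(3^(1/6)*b*(42*350^(1/3)/(75 + sqrt(8565))^(1/3) + 3^(2/3)*980^(1/3)*(75 + sqrt(8565))^(1/3))/210) + C3*exp(b*(-14*3150^(1/3)/(75 + sqrt(8565))^(1/3) + 2940^(1/3)*(75 + sqrt(8565))^(1/3))/210)*cos(3^(1/6)*b*(42*350^(1/3)/(75 + sqrt(8565))^(1/3) + 3^(2/3)*980^(1/3)*(75 + sqrt(8565))^(1/3))/210) + C4*exp(-b*(-14*3150^(1/3)/(75 + sqrt(8565))^(1/3) + 2940^(1/3)*(75 + sqrt(8565))^(1/3))/105)


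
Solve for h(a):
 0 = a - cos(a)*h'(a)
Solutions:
 h(a) = C1 + Integral(a/cos(a), a)


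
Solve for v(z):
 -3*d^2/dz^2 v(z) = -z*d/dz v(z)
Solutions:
 v(z) = C1 + C2*erfi(sqrt(6)*z/6)


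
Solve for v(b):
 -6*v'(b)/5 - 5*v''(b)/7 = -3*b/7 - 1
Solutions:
 v(b) = C1 + C2*exp(-42*b/25) + 5*b^2/28 + 365*b/588


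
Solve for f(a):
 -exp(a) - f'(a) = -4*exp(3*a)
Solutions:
 f(a) = C1 + 4*exp(3*a)/3 - exp(a)


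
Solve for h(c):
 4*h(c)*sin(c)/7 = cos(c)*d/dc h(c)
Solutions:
 h(c) = C1/cos(c)^(4/7)


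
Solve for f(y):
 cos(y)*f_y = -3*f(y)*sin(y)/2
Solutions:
 f(y) = C1*cos(y)^(3/2)


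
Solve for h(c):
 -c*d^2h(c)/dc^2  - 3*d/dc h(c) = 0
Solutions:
 h(c) = C1 + C2/c^2


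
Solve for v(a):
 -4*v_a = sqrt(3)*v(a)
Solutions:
 v(a) = C1*exp(-sqrt(3)*a/4)


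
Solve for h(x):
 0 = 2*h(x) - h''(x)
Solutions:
 h(x) = C1*exp(-sqrt(2)*x) + C2*exp(sqrt(2)*x)


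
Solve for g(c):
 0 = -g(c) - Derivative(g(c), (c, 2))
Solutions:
 g(c) = C1*sin(c) + C2*cos(c)


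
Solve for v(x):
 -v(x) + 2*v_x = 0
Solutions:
 v(x) = C1*exp(x/2)


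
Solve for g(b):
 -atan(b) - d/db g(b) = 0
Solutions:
 g(b) = C1 - b*atan(b) + log(b^2 + 1)/2


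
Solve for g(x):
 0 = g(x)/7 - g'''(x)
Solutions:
 g(x) = C3*exp(7^(2/3)*x/7) + (C1*sin(sqrt(3)*7^(2/3)*x/14) + C2*cos(sqrt(3)*7^(2/3)*x/14))*exp(-7^(2/3)*x/14)


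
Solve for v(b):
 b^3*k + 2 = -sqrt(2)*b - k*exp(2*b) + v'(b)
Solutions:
 v(b) = C1 + b^4*k/4 + sqrt(2)*b^2/2 + 2*b + k*exp(2*b)/2


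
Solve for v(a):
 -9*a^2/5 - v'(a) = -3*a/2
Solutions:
 v(a) = C1 - 3*a^3/5 + 3*a^2/4


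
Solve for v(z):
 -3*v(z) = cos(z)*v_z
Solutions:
 v(z) = C1*(sin(z) - 1)^(3/2)/(sin(z) + 1)^(3/2)


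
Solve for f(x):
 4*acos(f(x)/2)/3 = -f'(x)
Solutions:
 Integral(1/acos(_y/2), (_y, f(x))) = C1 - 4*x/3


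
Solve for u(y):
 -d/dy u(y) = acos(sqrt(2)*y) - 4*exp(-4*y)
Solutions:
 u(y) = C1 - y*acos(sqrt(2)*y) + sqrt(2)*sqrt(1 - 2*y^2)/2 - exp(-4*y)


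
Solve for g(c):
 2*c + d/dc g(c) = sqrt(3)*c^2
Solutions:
 g(c) = C1 + sqrt(3)*c^3/3 - c^2


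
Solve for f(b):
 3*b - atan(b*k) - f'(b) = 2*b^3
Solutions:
 f(b) = C1 - b^4/2 + 3*b^2/2 - Piecewise((b*atan(b*k) - log(b^2*k^2 + 1)/(2*k), Ne(k, 0)), (0, True))


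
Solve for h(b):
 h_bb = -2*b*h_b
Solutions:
 h(b) = C1 + C2*erf(b)


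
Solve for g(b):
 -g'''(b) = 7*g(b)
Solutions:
 g(b) = C3*exp(-7^(1/3)*b) + (C1*sin(sqrt(3)*7^(1/3)*b/2) + C2*cos(sqrt(3)*7^(1/3)*b/2))*exp(7^(1/3)*b/2)


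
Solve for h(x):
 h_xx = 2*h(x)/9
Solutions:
 h(x) = C1*exp(-sqrt(2)*x/3) + C2*exp(sqrt(2)*x/3)


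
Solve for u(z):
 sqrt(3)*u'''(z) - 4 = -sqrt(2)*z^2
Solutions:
 u(z) = C1 + C2*z + C3*z^2 - sqrt(6)*z^5/180 + 2*sqrt(3)*z^3/9


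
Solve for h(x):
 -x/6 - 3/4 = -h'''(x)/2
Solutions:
 h(x) = C1 + C2*x + C3*x^2 + x^4/72 + x^3/4


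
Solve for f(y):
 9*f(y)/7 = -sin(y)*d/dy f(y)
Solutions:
 f(y) = C1*(cos(y) + 1)^(9/14)/(cos(y) - 1)^(9/14)


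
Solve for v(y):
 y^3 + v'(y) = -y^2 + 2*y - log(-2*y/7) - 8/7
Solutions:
 v(y) = C1 - y^4/4 - y^3/3 + y^2 - y*log(-y) + y*(-log(2) - 1/7 + log(7))


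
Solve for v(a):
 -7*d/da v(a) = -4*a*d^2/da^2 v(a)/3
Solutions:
 v(a) = C1 + C2*a^(25/4)


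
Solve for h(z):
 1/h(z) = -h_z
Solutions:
 h(z) = -sqrt(C1 - 2*z)
 h(z) = sqrt(C1 - 2*z)


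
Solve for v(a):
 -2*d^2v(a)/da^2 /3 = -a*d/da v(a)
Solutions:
 v(a) = C1 + C2*erfi(sqrt(3)*a/2)


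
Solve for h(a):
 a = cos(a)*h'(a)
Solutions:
 h(a) = C1 + Integral(a/cos(a), a)


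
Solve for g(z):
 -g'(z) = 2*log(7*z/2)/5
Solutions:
 g(z) = C1 - 2*z*log(z)/5 - 2*z*log(7)/5 + 2*z*log(2)/5 + 2*z/5


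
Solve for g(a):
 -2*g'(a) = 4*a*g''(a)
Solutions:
 g(a) = C1 + C2*sqrt(a)


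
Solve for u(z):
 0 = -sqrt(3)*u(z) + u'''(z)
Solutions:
 u(z) = C3*exp(3^(1/6)*z) + (C1*sin(3^(2/3)*z/2) + C2*cos(3^(2/3)*z/2))*exp(-3^(1/6)*z/2)


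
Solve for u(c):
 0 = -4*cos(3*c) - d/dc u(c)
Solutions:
 u(c) = C1 - 4*sin(3*c)/3


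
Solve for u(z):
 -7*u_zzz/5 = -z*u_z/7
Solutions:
 u(z) = C1 + Integral(C2*airyai(35^(1/3)*z/7) + C3*airybi(35^(1/3)*z/7), z)


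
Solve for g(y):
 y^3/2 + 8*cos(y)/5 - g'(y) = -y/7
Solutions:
 g(y) = C1 + y^4/8 + y^2/14 + 8*sin(y)/5


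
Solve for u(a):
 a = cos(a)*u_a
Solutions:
 u(a) = C1 + Integral(a/cos(a), a)


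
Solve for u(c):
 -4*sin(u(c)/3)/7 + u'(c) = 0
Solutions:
 -4*c/7 + 3*log(cos(u(c)/3) - 1)/2 - 3*log(cos(u(c)/3) + 1)/2 = C1


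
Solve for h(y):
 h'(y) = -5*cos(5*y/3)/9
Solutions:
 h(y) = C1 - sin(5*y/3)/3


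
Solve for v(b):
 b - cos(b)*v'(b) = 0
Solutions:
 v(b) = C1 + Integral(b/cos(b), b)


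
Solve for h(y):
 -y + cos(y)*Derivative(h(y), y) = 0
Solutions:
 h(y) = C1 + Integral(y/cos(y), y)


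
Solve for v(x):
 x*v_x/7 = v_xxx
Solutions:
 v(x) = C1 + Integral(C2*airyai(7^(2/3)*x/7) + C3*airybi(7^(2/3)*x/7), x)


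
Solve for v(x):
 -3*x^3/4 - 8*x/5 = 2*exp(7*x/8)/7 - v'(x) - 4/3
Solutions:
 v(x) = C1 + 3*x^4/16 + 4*x^2/5 - 4*x/3 + 16*exp(7*x/8)/49


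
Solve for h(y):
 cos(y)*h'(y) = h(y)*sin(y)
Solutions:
 h(y) = C1/cos(y)


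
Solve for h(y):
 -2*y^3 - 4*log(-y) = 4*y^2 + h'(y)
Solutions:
 h(y) = C1 - y^4/2 - 4*y^3/3 - 4*y*log(-y) + 4*y


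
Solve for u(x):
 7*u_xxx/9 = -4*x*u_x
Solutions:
 u(x) = C1 + Integral(C2*airyai(-42^(2/3)*x/7) + C3*airybi(-42^(2/3)*x/7), x)


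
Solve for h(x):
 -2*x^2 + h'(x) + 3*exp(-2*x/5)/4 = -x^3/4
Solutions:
 h(x) = C1 - x^4/16 + 2*x^3/3 + 15*exp(-2*x/5)/8


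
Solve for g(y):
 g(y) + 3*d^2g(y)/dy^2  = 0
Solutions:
 g(y) = C1*sin(sqrt(3)*y/3) + C2*cos(sqrt(3)*y/3)


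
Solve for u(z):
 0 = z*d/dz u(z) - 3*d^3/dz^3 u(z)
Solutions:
 u(z) = C1 + Integral(C2*airyai(3^(2/3)*z/3) + C3*airybi(3^(2/3)*z/3), z)


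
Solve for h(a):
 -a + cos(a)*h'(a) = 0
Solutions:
 h(a) = C1 + Integral(a/cos(a), a)


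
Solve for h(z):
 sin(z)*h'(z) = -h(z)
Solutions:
 h(z) = C1*sqrt(cos(z) + 1)/sqrt(cos(z) - 1)


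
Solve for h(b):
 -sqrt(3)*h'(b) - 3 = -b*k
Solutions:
 h(b) = C1 + sqrt(3)*b^2*k/6 - sqrt(3)*b


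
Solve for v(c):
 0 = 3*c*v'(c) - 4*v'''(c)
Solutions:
 v(c) = C1 + Integral(C2*airyai(6^(1/3)*c/2) + C3*airybi(6^(1/3)*c/2), c)


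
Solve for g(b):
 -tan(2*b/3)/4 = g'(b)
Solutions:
 g(b) = C1 + 3*log(cos(2*b/3))/8


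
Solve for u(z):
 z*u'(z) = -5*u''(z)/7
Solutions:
 u(z) = C1 + C2*erf(sqrt(70)*z/10)


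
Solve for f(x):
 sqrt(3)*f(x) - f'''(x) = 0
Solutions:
 f(x) = C3*exp(3^(1/6)*x) + (C1*sin(3^(2/3)*x/2) + C2*cos(3^(2/3)*x/2))*exp(-3^(1/6)*x/2)


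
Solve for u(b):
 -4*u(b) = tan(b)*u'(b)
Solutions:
 u(b) = C1/sin(b)^4


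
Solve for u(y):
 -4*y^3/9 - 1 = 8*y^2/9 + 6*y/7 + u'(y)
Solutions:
 u(y) = C1 - y^4/9 - 8*y^3/27 - 3*y^2/7 - y


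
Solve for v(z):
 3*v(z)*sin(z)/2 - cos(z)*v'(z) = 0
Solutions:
 v(z) = C1/cos(z)^(3/2)


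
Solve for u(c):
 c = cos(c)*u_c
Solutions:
 u(c) = C1 + Integral(c/cos(c), c)


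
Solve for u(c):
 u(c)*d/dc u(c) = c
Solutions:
 u(c) = -sqrt(C1 + c^2)
 u(c) = sqrt(C1 + c^2)


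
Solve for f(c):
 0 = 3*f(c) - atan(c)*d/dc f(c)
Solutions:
 f(c) = C1*exp(3*Integral(1/atan(c), c))


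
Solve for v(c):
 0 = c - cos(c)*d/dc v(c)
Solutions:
 v(c) = C1 + Integral(c/cos(c), c)


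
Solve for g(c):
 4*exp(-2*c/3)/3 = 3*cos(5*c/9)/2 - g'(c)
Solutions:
 g(c) = C1 + 27*sin(5*c/9)/10 + 2*exp(-2*c/3)


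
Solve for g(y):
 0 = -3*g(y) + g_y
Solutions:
 g(y) = C1*exp(3*y)


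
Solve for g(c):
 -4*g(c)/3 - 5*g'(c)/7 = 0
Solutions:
 g(c) = C1*exp(-28*c/15)


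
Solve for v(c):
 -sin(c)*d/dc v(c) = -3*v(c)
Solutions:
 v(c) = C1*(cos(c) - 1)^(3/2)/(cos(c) + 1)^(3/2)


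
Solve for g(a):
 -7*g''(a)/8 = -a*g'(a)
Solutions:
 g(a) = C1 + C2*erfi(2*sqrt(7)*a/7)


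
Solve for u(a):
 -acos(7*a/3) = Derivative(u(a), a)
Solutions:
 u(a) = C1 - a*acos(7*a/3) + sqrt(9 - 49*a^2)/7


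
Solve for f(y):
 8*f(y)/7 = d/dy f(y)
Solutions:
 f(y) = C1*exp(8*y/7)


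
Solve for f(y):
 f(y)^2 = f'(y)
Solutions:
 f(y) = -1/(C1 + y)


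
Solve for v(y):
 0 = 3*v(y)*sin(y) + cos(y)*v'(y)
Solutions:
 v(y) = C1*cos(y)^3


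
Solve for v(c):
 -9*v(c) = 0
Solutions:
 v(c) = 0


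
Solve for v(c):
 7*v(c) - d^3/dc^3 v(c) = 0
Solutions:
 v(c) = C3*exp(7^(1/3)*c) + (C1*sin(sqrt(3)*7^(1/3)*c/2) + C2*cos(sqrt(3)*7^(1/3)*c/2))*exp(-7^(1/3)*c/2)


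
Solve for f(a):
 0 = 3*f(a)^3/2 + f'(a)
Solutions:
 f(a) = -sqrt(-1/(C1 - 3*a))
 f(a) = sqrt(-1/(C1 - 3*a))


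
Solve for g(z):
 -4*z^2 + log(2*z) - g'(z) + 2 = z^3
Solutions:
 g(z) = C1 - z^4/4 - 4*z^3/3 + z*log(z) + z*log(2) + z


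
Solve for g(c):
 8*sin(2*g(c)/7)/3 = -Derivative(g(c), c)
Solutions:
 8*c/3 + 7*log(cos(2*g(c)/7) - 1)/4 - 7*log(cos(2*g(c)/7) + 1)/4 = C1


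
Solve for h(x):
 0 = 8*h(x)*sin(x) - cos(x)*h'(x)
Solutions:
 h(x) = C1/cos(x)^8


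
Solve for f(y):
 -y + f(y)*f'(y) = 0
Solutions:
 f(y) = -sqrt(C1 + y^2)
 f(y) = sqrt(C1 + y^2)


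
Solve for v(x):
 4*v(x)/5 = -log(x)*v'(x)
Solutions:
 v(x) = C1*exp(-4*li(x)/5)


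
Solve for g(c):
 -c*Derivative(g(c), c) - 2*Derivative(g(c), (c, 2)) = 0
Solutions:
 g(c) = C1 + C2*erf(c/2)


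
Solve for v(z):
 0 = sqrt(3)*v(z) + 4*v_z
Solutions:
 v(z) = C1*exp(-sqrt(3)*z/4)


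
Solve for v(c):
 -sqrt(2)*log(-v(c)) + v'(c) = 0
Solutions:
 -li(-v(c)) = C1 + sqrt(2)*c


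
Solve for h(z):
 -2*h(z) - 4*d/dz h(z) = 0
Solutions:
 h(z) = C1*exp(-z/2)


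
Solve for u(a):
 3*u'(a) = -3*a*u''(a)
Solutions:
 u(a) = C1 + C2*log(a)


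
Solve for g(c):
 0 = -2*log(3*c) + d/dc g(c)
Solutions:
 g(c) = C1 + 2*c*log(c) - 2*c + c*log(9)


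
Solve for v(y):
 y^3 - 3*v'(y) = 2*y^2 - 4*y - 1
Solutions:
 v(y) = C1 + y^4/12 - 2*y^3/9 + 2*y^2/3 + y/3


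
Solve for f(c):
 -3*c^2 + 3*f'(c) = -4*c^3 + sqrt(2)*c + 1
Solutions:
 f(c) = C1 - c^4/3 + c^3/3 + sqrt(2)*c^2/6 + c/3


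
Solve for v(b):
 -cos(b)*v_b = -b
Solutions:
 v(b) = C1 + Integral(b/cos(b), b)


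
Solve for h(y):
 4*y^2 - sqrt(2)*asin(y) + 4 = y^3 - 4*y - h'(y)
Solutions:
 h(y) = C1 + y^4/4 - 4*y^3/3 - 2*y^2 - 4*y + sqrt(2)*(y*asin(y) + sqrt(1 - y^2))


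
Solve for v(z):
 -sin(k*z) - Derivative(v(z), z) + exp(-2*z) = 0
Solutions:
 v(z) = C1 - exp(-2*z)/2 + cos(k*z)/k


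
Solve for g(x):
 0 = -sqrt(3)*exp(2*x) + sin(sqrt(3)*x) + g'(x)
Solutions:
 g(x) = C1 + sqrt(3)*exp(2*x)/2 + sqrt(3)*cos(sqrt(3)*x)/3


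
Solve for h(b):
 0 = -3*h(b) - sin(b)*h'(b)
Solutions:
 h(b) = C1*(cos(b) + 1)^(3/2)/(cos(b) - 1)^(3/2)


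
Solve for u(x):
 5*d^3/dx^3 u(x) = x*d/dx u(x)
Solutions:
 u(x) = C1 + Integral(C2*airyai(5^(2/3)*x/5) + C3*airybi(5^(2/3)*x/5), x)


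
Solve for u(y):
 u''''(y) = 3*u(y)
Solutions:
 u(y) = C1*exp(-3^(1/4)*y) + C2*exp(3^(1/4)*y) + C3*sin(3^(1/4)*y) + C4*cos(3^(1/4)*y)


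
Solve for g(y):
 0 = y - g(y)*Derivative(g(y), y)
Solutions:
 g(y) = -sqrt(C1 + y^2)
 g(y) = sqrt(C1 + y^2)


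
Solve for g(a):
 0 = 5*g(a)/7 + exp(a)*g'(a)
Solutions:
 g(a) = C1*exp(5*exp(-a)/7)


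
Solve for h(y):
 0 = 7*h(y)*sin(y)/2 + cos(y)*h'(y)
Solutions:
 h(y) = C1*cos(y)^(7/2)


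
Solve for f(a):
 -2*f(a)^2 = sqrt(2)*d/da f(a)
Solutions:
 f(a) = 1/(C1 + sqrt(2)*a)


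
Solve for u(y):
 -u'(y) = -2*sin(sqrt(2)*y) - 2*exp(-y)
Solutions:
 u(y) = C1 - sqrt(2)*cos(sqrt(2)*y) - 2*exp(-y)


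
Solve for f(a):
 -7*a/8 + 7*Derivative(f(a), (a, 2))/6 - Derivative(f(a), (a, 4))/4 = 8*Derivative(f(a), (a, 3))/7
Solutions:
 f(a) = C1 + C2*a + C3*exp(a*(-48 + sqrt(4362))/21) + C4*exp(-a*(48 + sqrt(4362))/21) + a^3/8 + 18*a^2/49


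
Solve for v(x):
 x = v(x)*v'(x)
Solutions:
 v(x) = -sqrt(C1 + x^2)
 v(x) = sqrt(C1 + x^2)


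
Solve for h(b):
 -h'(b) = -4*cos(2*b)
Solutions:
 h(b) = C1 + 2*sin(2*b)


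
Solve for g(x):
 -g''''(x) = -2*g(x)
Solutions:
 g(x) = C1*exp(-2^(1/4)*x) + C2*exp(2^(1/4)*x) + C3*sin(2^(1/4)*x) + C4*cos(2^(1/4)*x)


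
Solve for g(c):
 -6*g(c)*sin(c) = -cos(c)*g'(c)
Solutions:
 g(c) = C1/cos(c)^6


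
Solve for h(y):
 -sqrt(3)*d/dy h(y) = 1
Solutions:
 h(y) = C1 - sqrt(3)*y/3


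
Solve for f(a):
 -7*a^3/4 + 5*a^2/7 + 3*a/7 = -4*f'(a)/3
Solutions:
 f(a) = C1 + 21*a^4/64 - 5*a^3/28 - 9*a^2/56


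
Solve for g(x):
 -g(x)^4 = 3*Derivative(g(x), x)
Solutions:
 g(x) = (-1 - sqrt(3)*I)*(1/(C1 + x))^(1/3)/2
 g(x) = (-1 + sqrt(3)*I)*(1/(C1 + x))^(1/3)/2
 g(x) = (1/(C1 + x))^(1/3)


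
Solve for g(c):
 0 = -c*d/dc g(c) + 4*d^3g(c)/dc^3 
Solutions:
 g(c) = C1 + Integral(C2*airyai(2^(1/3)*c/2) + C3*airybi(2^(1/3)*c/2), c)


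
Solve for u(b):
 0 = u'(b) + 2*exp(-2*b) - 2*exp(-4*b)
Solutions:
 u(b) = C1 + exp(-2*b) - exp(-4*b)/2


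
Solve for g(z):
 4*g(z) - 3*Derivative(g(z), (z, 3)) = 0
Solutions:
 g(z) = C3*exp(6^(2/3)*z/3) + (C1*sin(2^(2/3)*3^(1/6)*z/2) + C2*cos(2^(2/3)*3^(1/6)*z/2))*exp(-6^(2/3)*z/6)


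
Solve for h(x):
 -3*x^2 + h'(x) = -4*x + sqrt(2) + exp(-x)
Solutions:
 h(x) = C1 + x^3 - 2*x^2 + sqrt(2)*x - exp(-x)


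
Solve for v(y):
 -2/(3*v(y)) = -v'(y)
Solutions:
 v(y) = -sqrt(C1 + 12*y)/3
 v(y) = sqrt(C1 + 12*y)/3


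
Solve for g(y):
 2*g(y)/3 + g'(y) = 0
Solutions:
 g(y) = C1*exp(-2*y/3)


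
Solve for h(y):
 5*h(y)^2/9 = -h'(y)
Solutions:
 h(y) = 9/(C1 + 5*y)


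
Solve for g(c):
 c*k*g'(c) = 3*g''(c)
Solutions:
 g(c) = Piecewise((-sqrt(6)*sqrt(pi)*C1*erf(sqrt(6)*c*sqrt(-k)/6)/(2*sqrt(-k)) - C2, (k > 0) | (k < 0)), (-C1*c - C2, True))


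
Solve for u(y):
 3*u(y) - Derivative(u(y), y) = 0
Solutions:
 u(y) = C1*exp(3*y)


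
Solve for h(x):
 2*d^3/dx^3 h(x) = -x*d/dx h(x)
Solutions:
 h(x) = C1 + Integral(C2*airyai(-2^(2/3)*x/2) + C3*airybi(-2^(2/3)*x/2), x)


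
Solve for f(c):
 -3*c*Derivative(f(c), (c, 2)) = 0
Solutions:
 f(c) = C1 + C2*c


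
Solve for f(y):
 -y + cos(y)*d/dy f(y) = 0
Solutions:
 f(y) = C1 + Integral(y/cos(y), y)


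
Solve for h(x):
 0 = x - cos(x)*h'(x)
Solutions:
 h(x) = C1 + Integral(x/cos(x), x)


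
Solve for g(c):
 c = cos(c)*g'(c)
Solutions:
 g(c) = C1 + Integral(c/cos(c), c)


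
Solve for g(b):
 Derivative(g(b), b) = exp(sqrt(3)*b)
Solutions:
 g(b) = C1 + sqrt(3)*exp(sqrt(3)*b)/3


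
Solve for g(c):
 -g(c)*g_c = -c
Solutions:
 g(c) = -sqrt(C1 + c^2)
 g(c) = sqrt(C1 + c^2)


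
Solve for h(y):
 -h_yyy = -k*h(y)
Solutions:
 h(y) = C1*exp(k^(1/3)*y) + C2*exp(k^(1/3)*y*(-1 + sqrt(3)*I)/2) + C3*exp(-k^(1/3)*y*(1 + sqrt(3)*I)/2)


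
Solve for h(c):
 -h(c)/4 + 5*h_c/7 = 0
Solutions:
 h(c) = C1*exp(7*c/20)


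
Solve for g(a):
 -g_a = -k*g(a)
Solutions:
 g(a) = C1*exp(a*k)


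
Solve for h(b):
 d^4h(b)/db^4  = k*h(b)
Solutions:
 h(b) = C1*exp(-b*k^(1/4)) + C2*exp(b*k^(1/4)) + C3*exp(-I*b*k^(1/4)) + C4*exp(I*b*k^(1/4))


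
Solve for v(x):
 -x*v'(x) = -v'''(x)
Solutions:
 v(x) = C1 + Integral(C2*airyai(x) + C3*airybi(x), x)


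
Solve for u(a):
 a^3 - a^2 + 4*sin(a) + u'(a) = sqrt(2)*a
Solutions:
 u(a) = C1 - a^4/4 + a^3/3 + sqrt(2)*a^2/2 + 4*cos(a)


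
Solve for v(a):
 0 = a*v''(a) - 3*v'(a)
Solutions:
 v(a) = C1 + C2*a^4


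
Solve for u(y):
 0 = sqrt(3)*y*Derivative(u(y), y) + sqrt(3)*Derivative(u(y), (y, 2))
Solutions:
 u(y) = C1 + C2*erf(sqrt(2)*y/2)


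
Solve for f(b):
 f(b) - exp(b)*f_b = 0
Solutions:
 f(b) = C1*exp(-exp(-b))


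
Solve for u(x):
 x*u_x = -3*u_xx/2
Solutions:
 u(x) = C1 + C2*erf(sqrt(3)*x/3)


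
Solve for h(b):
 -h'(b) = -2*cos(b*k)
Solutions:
 h(b) = C1 + 2*sin(b*k)/k


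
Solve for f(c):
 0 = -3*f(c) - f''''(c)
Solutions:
 f(c) = (C1*sin(sqrt(2)*3^(1/4)*c/2) + C2*cos(sqrt(2)*3^(1/4)*c/2))*exp(-sqrt(2)*3^(1/4)*c/2) + (C3*sin(sqrt(2)*3^(1/4)*c/2) + C4*cos(sqrt(2)*3^(1/4)*c/2))*exp(sqrt(2)*3^(1/4)*c/2)


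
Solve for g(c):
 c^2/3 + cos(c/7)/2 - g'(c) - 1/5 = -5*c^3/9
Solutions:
 g(c) = C1 + 5*c^4/36 + c^3/9 - c/5 + 7*sin(c/7)/2


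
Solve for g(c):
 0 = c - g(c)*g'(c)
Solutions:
 g(c) = -sqrt(C1 + c^2)
 g(c) = sqrt(C1 + c^2)


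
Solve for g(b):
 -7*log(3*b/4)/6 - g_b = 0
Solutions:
 g(b) = C1 - 7*b*log(b)/6 - 7*b*log(3)/6 + 7*b/6 + 7*b*log(2)/3


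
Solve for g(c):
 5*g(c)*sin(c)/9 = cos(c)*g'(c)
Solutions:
 g(c) = C1/cos(c)^(5/9)


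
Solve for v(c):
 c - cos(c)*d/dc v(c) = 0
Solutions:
 v(c) = C1 + Integral(c/cos(c), c)


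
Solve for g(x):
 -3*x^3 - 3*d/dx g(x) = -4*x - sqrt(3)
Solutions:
 g(x) = C1 - x^4/4 + 2*x^2/3 + sqrt(3)*x/3


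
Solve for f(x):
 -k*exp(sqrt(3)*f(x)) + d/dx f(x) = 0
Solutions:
 f(x) = sqrt(3)*(2*log(-1/(C1 + k*x)) - log(3))/6


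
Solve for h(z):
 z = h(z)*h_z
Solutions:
 h(z) = -sqrt(C1 + z^2)
 h(z) = sqrt(C1 + z^2)


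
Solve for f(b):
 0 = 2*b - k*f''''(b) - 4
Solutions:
 f(b) = C1 + C2*b + C3*b^2 + C4*b^3 + b^5/(60*k) - b^4/(6*k)


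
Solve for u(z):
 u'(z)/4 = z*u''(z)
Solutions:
 u(z) = C1 + C2*z^(5/4)


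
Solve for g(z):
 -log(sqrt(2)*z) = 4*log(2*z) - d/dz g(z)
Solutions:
 g(z) = C1 + 5*z*log(z) - 5*z + 9*z*log(2)/2


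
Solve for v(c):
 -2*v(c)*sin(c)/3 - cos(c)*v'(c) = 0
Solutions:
 v(c) = C1*cos(c)^(2/3)


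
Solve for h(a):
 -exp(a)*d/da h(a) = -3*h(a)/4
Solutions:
 h(a) = C1*exp(-3*exp(-a)/4)


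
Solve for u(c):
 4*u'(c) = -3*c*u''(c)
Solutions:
 u(c) = C1 + C2/c^(1/3)


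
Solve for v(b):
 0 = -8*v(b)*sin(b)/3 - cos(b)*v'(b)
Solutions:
 v(b) = C1*cos(b)^(8/3)


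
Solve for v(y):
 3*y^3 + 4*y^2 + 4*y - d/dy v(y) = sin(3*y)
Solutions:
 v(y) = C1 + 3*y^4/4 + 4*y^3/3 + 2*y^2 + cos(3*y)/3


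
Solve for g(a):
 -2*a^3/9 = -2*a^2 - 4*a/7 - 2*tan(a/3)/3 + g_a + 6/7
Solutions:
 g(a) = C1 - a^4/18 + 2*a^3/3 + 2*a^2/7 - 6*a/7 - 2*log(cos(a/3))


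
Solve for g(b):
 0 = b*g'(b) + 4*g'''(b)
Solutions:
 g(b) = C1 + Integral(C2*airyai(-2^(1/3)*b/2) + C3*airybi(-2^(1/3)*b/2), b)


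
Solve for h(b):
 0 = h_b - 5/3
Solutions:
 h(b) = C1 + 5*b/3


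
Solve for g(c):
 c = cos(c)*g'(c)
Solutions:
 g(c) = C1 + Integral(c/cos(c), c)


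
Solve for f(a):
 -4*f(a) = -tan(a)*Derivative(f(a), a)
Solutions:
 f(a) = C1*sin(a)^4


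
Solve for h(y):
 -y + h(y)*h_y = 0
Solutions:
 h(y) = -sqrt(C1 + y^2)
 h(y) = sqrt(C1 + y^2)


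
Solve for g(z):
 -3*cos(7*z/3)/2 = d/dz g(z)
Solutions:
 g(z) = C1 - 9*sin(7*z/3)/14
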